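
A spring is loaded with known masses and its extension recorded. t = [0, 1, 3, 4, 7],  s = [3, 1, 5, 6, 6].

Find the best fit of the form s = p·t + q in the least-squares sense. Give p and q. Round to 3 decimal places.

p = 0.633, q = 2.300

Setting ∂/∂p … = 0 gives: 75·p + 15·q = 82;  15·p + 5·q = 21.
(Σt·t = 75, Σt = 15, Σ1 = 5, Σt·s = 82, Σs = 21.)
Eliminating q: 5·(row 1) − 15·(row 2) gives 150·p = 5·82 − 15·21 = 95, so p = 19/30.
Then q = (21 − 15·(19/30))/5 = 23/10.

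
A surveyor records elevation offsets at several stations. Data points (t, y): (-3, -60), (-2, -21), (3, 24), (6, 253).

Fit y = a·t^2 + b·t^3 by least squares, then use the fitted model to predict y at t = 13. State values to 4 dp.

ŷ = 2985.0833

The normal equations are: 1474·a + 7744·b = 8700;  7744·a + 48178·b = 57084.
(Σt^2·t^2 = 1474, Σt^2·t^3 = 7744, Σt^3·t^3 = 48178, Σt^2·y = 8700, Σt^3·y = 57084.)
Eliminating b: 48178·(row 1) − 7744·(row 2) gives 11044836·a = 48178·8700 − 7744·57084 = -22909896, so a = -636386/306801.
Then b = (57084 − 7744·(-636386/306801))/48178 = 42346/27891.
At t = 13: ŷ = (-636386/306801)·(169) + (42346/27891)·(2197) = 305275516/102267.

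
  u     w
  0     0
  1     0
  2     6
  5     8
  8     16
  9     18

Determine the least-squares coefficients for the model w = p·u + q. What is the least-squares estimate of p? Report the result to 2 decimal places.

p = 2.00

Entries of XᵀX: Σu·u = 175, Σu = 25, Σ1 = 6.
And Σu·w = 342, Σw = 48.
Normal equations: [[175, 25]; [25, 6]]·[p, q]ᵀ = [342, 48]ᵀ.
Eliminating q: 6·(row 1) − 25·(row 2) gives 425·p = 6·342 − 25·48 = 852, so p = 852/425.
Then q = (48 − 25·(852/425))/6 = -6/17.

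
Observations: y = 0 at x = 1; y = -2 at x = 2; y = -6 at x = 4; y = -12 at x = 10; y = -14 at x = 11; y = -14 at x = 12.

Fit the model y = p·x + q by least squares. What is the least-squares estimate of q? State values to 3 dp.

Compute the Gram sums: Σx·x = 386, Σx = 40, Σ1 = 6.
And Σx·y = -470, Σy = -48.
Normal equations: [[386, 40]; [40, 6]]·[p, q]ᵀ = [-470, -48]ᵀ.
Determinant 386·6 − 40² = 716.
p = ((-470)·6 − 40·(-48))/716 = -225/179; q = (386·(-48) − 40·(-470))/716 = 68/179.

q = 0.380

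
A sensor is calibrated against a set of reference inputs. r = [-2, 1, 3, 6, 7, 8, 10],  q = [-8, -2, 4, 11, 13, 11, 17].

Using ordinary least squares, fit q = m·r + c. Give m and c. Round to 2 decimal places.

m = 2.09, c = -3.26

From the data, Σr·r = 263, Σr = 33, Σ1 = 7.
Moment sums: Σr·q = 441, Σq = 46.
Normal equations: [[263, 33]; [33, 7]]·[m, c]ᵀ = [441, 46]ᵀ.
Determinant 263·7 − 33² = 752.
m = (441·7 − 33·46)/752 = 1569/752; c = (263·46 − 33·441)/752 = -2455/752.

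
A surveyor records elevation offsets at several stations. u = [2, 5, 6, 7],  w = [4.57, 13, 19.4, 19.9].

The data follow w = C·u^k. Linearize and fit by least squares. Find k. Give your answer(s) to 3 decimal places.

Let Y = ln w. Fitting Y = k·ln u + ln C by least squares:
Σln u = 6.0403, Σ(ln u)² = 10.0677, Σln w = 10.0405, Σln u·ln w = 16.3141.
Equations: 10.0677·k + 6.0403·ln C = 16.3141;  6.0403·k + 4·ln C = 10.0405.
Solving (det = 3.7862): k = 1.21746, ln C = 0.67168.

k = 1.217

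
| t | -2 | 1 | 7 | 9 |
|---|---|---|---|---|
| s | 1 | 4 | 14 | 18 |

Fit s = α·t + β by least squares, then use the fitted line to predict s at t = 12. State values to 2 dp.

Setting ∂/∂α … = 0 gives: 135·α + 15·β = 262;  15·α + 4·β = 37.
(Σt·t = 135, Σt = 15, Σ1 = 4, Σt·s = 262, Σs = 37.)
Eliminating β: 4·(row 1) − 15·(row 2) gives 315·α = 4·262 − 15·37 = 493, so α = 493/315.
Then β = (37 − 15·(493/315))/4 = 71/21.
At t = 12: ŝ = (493/315)·(12) + (71/21)·(1) = 2327/105.

ŝ = 22.16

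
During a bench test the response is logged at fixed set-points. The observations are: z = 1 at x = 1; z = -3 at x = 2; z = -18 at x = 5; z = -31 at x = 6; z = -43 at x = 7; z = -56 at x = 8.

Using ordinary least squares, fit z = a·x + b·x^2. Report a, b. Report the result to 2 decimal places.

The normal system MᵀM·[a, b]ᵀ = Mᵀz is [[179, 1205]; [1205, 8435]]·[a, b]ᵀ = [-1030, -7268]ᵀ.
Eliminating b: 8435·(row 1) − 1205·(row 2) gives 57840·a = 8435·(-1030) − 1205·(-7268) = 69890, so a = 29/24.
Then b = ((-7268) − 1205·(29/24))/8435 = -29911/28920.

a = 1.21, b = -1.03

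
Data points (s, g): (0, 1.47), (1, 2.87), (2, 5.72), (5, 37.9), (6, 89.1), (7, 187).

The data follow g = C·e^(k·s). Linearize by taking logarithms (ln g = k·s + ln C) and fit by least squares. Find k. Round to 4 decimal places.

With ln gᵢ as the transformed response and sᵢ as the regressor:
Over the data: Σs = 21.0000, Σ(s)² = 115.0000, Σln g = 16.5394, Σs·ln g = 86.2733.
Normal system: [[115.0000, 21.0000]; [21.0000, 6]]·[k, ln C]ᵀ = [86.2733, 16.5394]ᵀ.
Δ = 115.0000·6 − (21.0000)² = 249.0000; k = (86.2733·6 − 21.0000·16.5394)/249.0000 = 0.68399, ln C = (115.0000·16.5394 − 21.0000·86.2733)/249.0000 = 0.36260.

k = 0.6840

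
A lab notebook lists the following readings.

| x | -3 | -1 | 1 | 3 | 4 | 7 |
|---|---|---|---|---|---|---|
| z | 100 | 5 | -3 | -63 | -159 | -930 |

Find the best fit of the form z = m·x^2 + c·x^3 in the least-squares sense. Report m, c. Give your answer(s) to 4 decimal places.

m = 2.0719, c = -3.0073

Forming AᵀA = [[2821, 17831]; [17831, 123205]] and Aᵀz = [-47779, -333575]ᵀ gives AᵀA·[m, c]ᵀ = Aᵀz.
Eliminating c: 123205·(row 1) − 17831·(row 2) gives 29616744·m = 123205·(-47779) − 17831·(-333575) = 61364130, so m = 10227355/4936124.
Then c = ((-333575) − 17831·(10227355/4936124))/123205 = -14844621/4936124.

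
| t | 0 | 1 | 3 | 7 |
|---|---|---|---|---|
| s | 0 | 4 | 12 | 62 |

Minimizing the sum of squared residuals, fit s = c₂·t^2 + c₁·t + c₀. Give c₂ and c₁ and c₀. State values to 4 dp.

c₂ = 1.1882, c₁ = 0.3989, c₀ = 0.8774

From the data, Σt^2·t^2 = 2483, Σt^2·t = 371, Σt^2 = 59, Σt·t = 59, Σt = 11, Σ1 = 4.
And Σt^2·s = 3150, Σt·s = 474, Σs = 78.
Normal equations: [[2483, 371, 59]; [371, 59, 11]; [59, 11, 4]]·[c₂, c₁, c₀]ᵀ = [3150, 474, 78]ᵀ.
Row-reducing yields c₂ = 221/186, c₁ = 371/930, c₀ = 136/155.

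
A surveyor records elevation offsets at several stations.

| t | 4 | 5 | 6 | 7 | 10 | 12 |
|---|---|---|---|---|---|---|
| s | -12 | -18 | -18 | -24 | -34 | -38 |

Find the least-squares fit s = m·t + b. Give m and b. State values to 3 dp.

m = -3.254, b = -0.141

Forming XᵀX = [[370, 44]; [44, 6]] and Xᵀs = [-1210, -144]ᵀ gives XᵀX·[m, b]ᵀ = Xᵀs.
Determinant 370·6 − 44² = 284.
m = ((-1210)·6 − 44·(-144))/284 = -231/71; b = (370·(-144) − 44·(-1210))/284 = -10/71.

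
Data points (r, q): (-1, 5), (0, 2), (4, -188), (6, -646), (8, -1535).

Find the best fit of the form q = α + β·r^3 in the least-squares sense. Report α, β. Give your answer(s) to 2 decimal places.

The normal equations are: 5·α + 791·β = -2362;  791·α + 312897·β = -937493.
Δ = 5·312897 − 791² = 938804.
α = ((-2362)·312897 − 791·(-937493))/938804 = 22073/8308; β = (5·(-937493) − 791·(-2362))/938804 = -2819123/938804.

α = 2.66, β = -3.00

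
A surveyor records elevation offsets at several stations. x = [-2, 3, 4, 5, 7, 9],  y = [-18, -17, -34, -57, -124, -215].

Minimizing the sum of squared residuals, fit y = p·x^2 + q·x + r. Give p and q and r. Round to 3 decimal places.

p = -3.047, q = 3.459, r = 0.956

Compute the Gram sums: Σx^2·x^2 = 9940, Σx^2·x = 1280, Σx^2 = 184, Σx·x = 184, Σx = 26, Σ1 = 6.
And Σx^2·y = -25685, Σx·y = -3239, Σy = -465.
So AᵀA·[p, q, r]ᵀ = Aᵀy: [[9940, 1280, 184]; [1280, 184, 26]; [184, 26, 6]]·[p, q, r]ᵀ = [-25685, -3239, -465]ᵀ.
Row-reducing yields p = -336299/110364, q = 95449/27591, r = 17585/18394.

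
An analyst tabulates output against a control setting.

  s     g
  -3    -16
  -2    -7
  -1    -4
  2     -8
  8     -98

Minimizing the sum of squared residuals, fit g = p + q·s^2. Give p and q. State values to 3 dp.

Forming MᵀM = [[5, 82]; [82, 4210]] and Mᵀg = [-133, -6480]ᵀ gives MᵀM·[p, q]ᵀ = Mᵀg.
Determinant 5·4210 − 82² = 14326.
p = ((-133)·4210 − 82·(-6480))/14326 = -14285/7163; q = (5·(-6480) − 82·(-133))/14326 = -10747/7163.

p = -1.994, q = -1.500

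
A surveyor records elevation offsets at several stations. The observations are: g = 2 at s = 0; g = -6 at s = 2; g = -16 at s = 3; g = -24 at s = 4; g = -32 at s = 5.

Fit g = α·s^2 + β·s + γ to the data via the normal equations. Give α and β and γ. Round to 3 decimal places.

α = -0.642, β = -3.814, γ = 2.415

Normal-equation sums: Σs^2·s^2 = 978, Σs^2·s = 224, Σs^2 = 54, Σs·s = 54, Σs = 14, Σ1 = 5.
Right-hand side: Σs^2·g = -1352, Σs·g = -316, Σg = -76.
Normal equations: [[978, 224, 54]; [224, 54, 14]; [54, 14, 5]]·[α, β, γ]ᵀ = [-1352, -316, -76]ᵀ.
Inverting the 3×3 Gram matrix, [α, β, γ]ᵀ = [-436/679, -370/97, 1640/679]ᵀ.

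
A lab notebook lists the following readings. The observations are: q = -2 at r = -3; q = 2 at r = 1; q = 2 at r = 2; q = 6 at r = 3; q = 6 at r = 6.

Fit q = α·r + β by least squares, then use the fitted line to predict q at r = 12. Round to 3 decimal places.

q̂ = 12.523

MᵀM·[α, β]ᵀ = Mᵀq reads: 59·α + 9·β = 66;  9·α + 5·β = 14.
Determinant 59·5 − 9² = 214.
α = (66·5 − 9·14)/214 = 102/107; β = (59·14 − 9·66)/214 = 116/107.
At r = 12: q̂ = (102/107)·(12) + (116/107)·(1) = 1340/107.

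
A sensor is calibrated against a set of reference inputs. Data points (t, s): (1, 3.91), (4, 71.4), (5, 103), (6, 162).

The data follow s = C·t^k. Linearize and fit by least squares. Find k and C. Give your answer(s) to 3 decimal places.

With ln sᵢ as the transformed response and ln tᵢ as the regressor:
Σln t = 4.7875, Σ(ln t)² = 7.7225, Σln s = 15.3542, Σln t·ln s = 22.4922.
Normal system: [[7.7225, 4.7875]; [4.7875, 4]]·[k, ln C]ᵀ = [22.4922, 15.3542]ᵀ.
Δ = 7.7225·4 − (4.7875)² = 7.9699; k = (22.4922·4 − 4.7875·15.3542)/7.9699 = 2.06536, ln C = (7.7225·15.3542 − 4.7875·22.4922)/7.9699 = 1.36657, so C = exp(1.36657) = 3.92187.

k = 2.065, C = 3.922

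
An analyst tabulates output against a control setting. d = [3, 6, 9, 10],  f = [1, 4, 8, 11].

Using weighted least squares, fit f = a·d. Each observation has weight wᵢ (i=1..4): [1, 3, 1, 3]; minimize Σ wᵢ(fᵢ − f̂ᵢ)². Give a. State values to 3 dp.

Setting ∂/∂a … = 0 gives: 498·a = 477.
(Σwᵢ·d·d = 498, Σwᵢ·d·f = 477.)
a = 477/498 = 0.957831.

a = 0.958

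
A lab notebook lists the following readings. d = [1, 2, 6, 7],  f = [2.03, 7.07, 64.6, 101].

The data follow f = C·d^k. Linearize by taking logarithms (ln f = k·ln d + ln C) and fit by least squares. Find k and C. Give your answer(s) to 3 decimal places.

Taking logs, ln f = k·ln d + ln C, so regress ln f on ln d.
AᵀA = [[7.4774, 4.4308]; [4.4308, 4]], rhs = [17.8047, 11.4472]ᵀ  (here Σln d = 4.4308, Σ(ln d)² = 7.4774, Σln f = 11.4472, Σln d·ln f = 17.8047).
Slope k = (n·Σln d·ln f − Σln d·Σln f)/(n·Σ(ln d)² − (Σln d)²) = (4·17.8047 − 4.4308·11.4472)/10.2775 = 1.99448; ln C = (Σln f − k·Σln d)/n = 0.65251, so C = exp(0.65251) = 1.92035.

k = 1.994, C = 1.920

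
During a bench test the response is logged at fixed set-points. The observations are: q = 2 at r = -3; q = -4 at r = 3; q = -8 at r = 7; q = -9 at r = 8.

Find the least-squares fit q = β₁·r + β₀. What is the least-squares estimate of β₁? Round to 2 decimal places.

β₁ = -1.00

MᵀM·[β₁, β₀]ᵀ = Mᵀq reads: 131·β₁ + 15·β₀ = -146;  15·β₁ + 4·β₀ = -19.
det = 131·4 − 15² = 299.
β₁ = ((-146)·4 − 15·(-19))/299 = -1; β₀ = (131·(-19) − 15·(-146))/299 = -1.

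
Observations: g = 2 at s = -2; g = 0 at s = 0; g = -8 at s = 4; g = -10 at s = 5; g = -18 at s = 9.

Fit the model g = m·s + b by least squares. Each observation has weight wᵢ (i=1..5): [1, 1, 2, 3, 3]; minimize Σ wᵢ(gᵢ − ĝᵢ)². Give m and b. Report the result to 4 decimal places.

With design matrix X, XᵀWX = [[354, 48]; [48, 10]] and XᵀWg = [-704, -98]ᵀ.
Determinant 354·10 − 48² = 1236.
m = ((-704)·10 − 48·(-98))/1236 = -584/309; b = (354·(-98) − 48·(-704))/1236 = -75/103.

m = -1.8900, b = -0.7282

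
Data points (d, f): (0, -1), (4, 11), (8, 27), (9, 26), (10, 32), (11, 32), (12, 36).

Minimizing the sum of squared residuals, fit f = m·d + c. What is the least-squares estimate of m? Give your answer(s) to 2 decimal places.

m = 3.11

Normal-equation sums: Σd·d = 526, Σd = 54, Σ1 = 7.
Right-hand side: Σd·f = 1598, Σf = 163.
AᵀA·[m, c]ᵀ = Aᵀf becomes [[526, 54]; [54, 7]]·[m, c]ᵀ = [1598, 163]ᵀ.
Determinant 526·7 − 54² = 766.
m = (1598·7 − 54·163)/766 = 1192/383; c = (526·163 − 54·1598)/766 = -277/383.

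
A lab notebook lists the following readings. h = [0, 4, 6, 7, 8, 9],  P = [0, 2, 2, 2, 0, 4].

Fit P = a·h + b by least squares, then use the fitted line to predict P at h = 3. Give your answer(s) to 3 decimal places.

P̂ = 1.000

With design matrix A, AᵀA = [[246, 34]; [34, 6]] and AᵀP = [70, 10]ᵀ.
Eliminating b: 6·(row 1) − 34·(row 2) gives 320·a = 6·70 − 34·10 = 80, so a = 1/4.
Then b = (10 − 34·(1/4))/6 = 1/4.
At h = 3: P̂ = (1/4)·(3) + (1/4)·(1) = 1.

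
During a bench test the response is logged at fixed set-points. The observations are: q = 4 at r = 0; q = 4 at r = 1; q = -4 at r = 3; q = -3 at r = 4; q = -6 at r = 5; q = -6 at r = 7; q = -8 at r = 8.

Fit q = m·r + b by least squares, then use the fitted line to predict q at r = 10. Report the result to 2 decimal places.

With design matrix M, MᵀM = [[164, 28]; [28, 7]] and Mᵀq = [-156, -19]ᵀ.
Δ = 164·7 − 28² = 364.
m = ((-156)·7 − 28·(-19))/364 = -20/13; b = (164·(-19) − 28·(-156))/364 = 313/91.
At r = 10: q̂ = (-20/13)·(10) + (313/91)·(1) = -1087/91.

q̂ = -11.95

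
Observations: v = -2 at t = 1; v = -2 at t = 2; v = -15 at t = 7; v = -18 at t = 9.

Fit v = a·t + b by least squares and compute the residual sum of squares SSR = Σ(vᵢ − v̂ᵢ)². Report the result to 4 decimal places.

Forming AᵀA = [[135, 19]; [19, 4]] and Aᵀv = [-273, -37]ᵀ gives AᵀA·[a, b]ᵀ = Aᵀv.
det = 135·4 − 19² = 179.
a = ((-273)·4 − 19·(-37))/179 = -389/179; b = (135·(-37) − 19·(-273))/179 = 192/179.
Residuals: -161/179, 228/179, -154/179, 87/179; SSR = 610/179.

SSR = 3.4078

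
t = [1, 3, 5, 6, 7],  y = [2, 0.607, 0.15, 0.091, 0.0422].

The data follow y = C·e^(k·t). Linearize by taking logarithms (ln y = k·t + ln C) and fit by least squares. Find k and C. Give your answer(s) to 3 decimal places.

Let Y = ln y. Fitting Y = k·t + ln C by least squares:
Σt = 22.0000, Σ(t)² = 120.0000, Σln y = -7.2654, Σt·ln y = -46.8289.
Equations: 120.0000·k + 22.0000·ln C = -46.8289;  22.0000·k + 5·ln C = -7.2654.
Slope k = (n·Σt·ln y − Σt·Σln y)/(n·Σ(t)² − (Σt)²) = (5·-46.8289 − 22.0000·-7.2654)/116.0000 = -0.64056; ln C = (Σln y − k·Σt)/n = 1.36537, so C = exp(1.36537) = 3.91718.

k = -0.641, C = 3.917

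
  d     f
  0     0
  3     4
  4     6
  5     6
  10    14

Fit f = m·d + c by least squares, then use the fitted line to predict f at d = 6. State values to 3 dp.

The normal system MᵀM·[m, c]ᵀ = Mᵀf is [[150, 22]; [22, 5]]·[m, c]ᵀ = [206, 30]ᵀ.
det = 150·5 − 22² = 266.
m = (206·5 − 22·30)/266 = 185/133; c = (150·30 − 22·206)/266 = -16/133.
At d = 6: f̂ = (185/133)·(6) + (-16/133)·(1) = 1094/133.

f̂ = 8.226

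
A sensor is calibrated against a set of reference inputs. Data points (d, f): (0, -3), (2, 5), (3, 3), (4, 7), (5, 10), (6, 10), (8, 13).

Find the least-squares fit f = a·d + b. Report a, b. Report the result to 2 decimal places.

Sums needed: Σd·d = 154, Σd = 28, Σ1 = 7.
Right-hand side: Σd·f = 261, Σf = 45.
Eliminating b: 7·(row 1) − 28·(row 2) gives 294·a = 7·261 − 28·45 = 567, so a = 27/14.
Then b = (45 − 28·(27/14))/7 = -9/7.

a = 1.93, b = -1.29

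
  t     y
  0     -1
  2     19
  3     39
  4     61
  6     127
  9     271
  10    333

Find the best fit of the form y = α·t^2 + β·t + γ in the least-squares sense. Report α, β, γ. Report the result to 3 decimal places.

α = 2.964, β = 3.580, γ = -0.264

The normal equations are: 18210·α + 2044·β + 246·γ = 61226;  2044·α + 246·β + 34·γ = 6930;  246·α + 34·β + 7·γ = 849.
(Σt^2·t^2 = 18210, Σt^2·t = 2044, Σt^2 = 246, Σt·t = 246, Σt = 34, Σ1 = 7, Σt^2·y = 61226, Σt·y = 6930, Σy = 849.)
Row-reducing yields α = 271504/91601, β = 327898/91601, γ = -24181/91601.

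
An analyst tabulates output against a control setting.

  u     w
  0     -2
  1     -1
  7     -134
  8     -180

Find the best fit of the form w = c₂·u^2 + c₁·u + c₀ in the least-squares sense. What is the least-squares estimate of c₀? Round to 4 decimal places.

c₀ = -2.1200

With design matrix X, XᵀX = [[6498, 856, 114]; [856, 114, 16]; [114, 16, 4]] and Xᵀw = [-18087, -2379, -317]ᵀ.
Solving the 3×3 system (Gaussian elimination) gives c₂ = -47/14, c₁ = 1623/350, c₀ = -53/25.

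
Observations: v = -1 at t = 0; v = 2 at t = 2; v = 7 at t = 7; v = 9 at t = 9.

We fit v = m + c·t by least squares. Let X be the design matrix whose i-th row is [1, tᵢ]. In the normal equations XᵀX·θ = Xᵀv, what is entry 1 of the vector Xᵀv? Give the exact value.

Entry 1 ↔ basis 1, so (Xᵀv)_{1} = Σᵢ vᵢ = (1)·(-1) + (1)·(2) + (1)·(7) + (1)·(9) = 17.

17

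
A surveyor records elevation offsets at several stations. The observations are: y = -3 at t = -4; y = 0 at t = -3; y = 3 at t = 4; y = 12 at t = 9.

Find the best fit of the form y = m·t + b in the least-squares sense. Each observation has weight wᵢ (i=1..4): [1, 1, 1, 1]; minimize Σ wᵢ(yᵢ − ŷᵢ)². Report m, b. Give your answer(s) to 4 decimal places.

m = 1.0088, b = 1.4867

XᵀWX·[m, b]ᵀ = XᵀWy reads: 122·m + 6·b = 132;  6·m + 4·b = 12.
Eliminating b: 4·(row 1) − 6·(row 2) gives 452·m = 4·132 − 6·12 = 456, so m = 114/113.
Then b = (12 − 6·(114/113))/4 = 168/113.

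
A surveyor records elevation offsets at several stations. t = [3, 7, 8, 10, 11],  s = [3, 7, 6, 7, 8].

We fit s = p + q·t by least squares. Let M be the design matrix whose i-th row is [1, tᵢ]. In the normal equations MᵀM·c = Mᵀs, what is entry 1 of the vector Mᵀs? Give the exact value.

Entry 1 ↔ basis 1, so (Mᵀs)_{1} = Σᵢ sᵢ = (1)·(3) + (1)·(7) + (1)·(6) + (1)·(7) + (1)·(8) = 31.

31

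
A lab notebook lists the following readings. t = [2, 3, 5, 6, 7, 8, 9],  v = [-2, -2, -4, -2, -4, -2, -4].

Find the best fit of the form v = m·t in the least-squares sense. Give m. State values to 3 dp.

With design matrix M, MᵀM = [[268]] and Mᵀv = [-122]ᵀ.
m = (-122)/268 = -0.455224.

m = -0.455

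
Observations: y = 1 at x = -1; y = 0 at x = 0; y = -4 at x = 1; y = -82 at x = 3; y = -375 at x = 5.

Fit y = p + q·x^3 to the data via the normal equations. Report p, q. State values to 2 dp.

p = -1.05, q = -2.99

Forming MᵀM = [[5, 152]; [152, 16356]] and Mᵀy = [-460, -49094]ᵀ gives MᵀM·[p, q]ᵀ = Mᵀy.
Determinant 5·16356 − 152² = 58676.
p = ((-460)·16356 − 152·(-49094))/58676 = -15368/14669; q = (5·(-49094) − 152·(-460))/58676 = -87775/29338.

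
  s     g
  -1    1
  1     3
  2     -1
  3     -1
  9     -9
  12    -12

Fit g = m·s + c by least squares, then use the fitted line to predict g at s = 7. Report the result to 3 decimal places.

ĝ = -6.217

Normal-equation sums: Σs·s = 240, Σs = 26, Σ1 = 6.
Right-hand side: Σs·g = -228, Σg = -19.
Eliminating c: 6·(row 1) − 26·(row 2) gives 764·m = 6·(-228) − 26·(-19) = -874, so m = -437/382.
Then c = ((-19) − 26·(-437/382))/6 = 342/191.
At s = 7: ĝ = (-437/382)·(7) + (342/191)·(1) = -2375/382.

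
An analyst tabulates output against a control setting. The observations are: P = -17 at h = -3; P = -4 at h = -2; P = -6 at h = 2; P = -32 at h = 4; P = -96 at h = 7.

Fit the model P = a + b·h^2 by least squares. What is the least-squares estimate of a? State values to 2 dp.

a = 1.99

From the data, Σ1 = 5, Σh^2 = 82, Σh^2·h^2 = 2770.
For XᵀP: ΣP = -155, Σh^2·P = -5409.
XᵀX·[a, b]ᵀ = XᵀP becomes [[5, 82]; [82, 2770]]·[a, b]ᵀ = [-155, -5409]ᵀ.
Eliminating b: 2770·(row 1) − 82·(row 2) gives 7126·a = 2770·(-155) − 82·(-5409) = 14188, so a = 7094/3563.
Then b = ((-5409) − 82·(7094/3563))/2770 = -14335/7126.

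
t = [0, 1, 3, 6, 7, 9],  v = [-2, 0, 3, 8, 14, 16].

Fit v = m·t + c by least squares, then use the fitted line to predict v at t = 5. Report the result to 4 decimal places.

v̂ = 7.8684

Setting ∂/∂m … = 0 gives: 176·m + 26·c = 299;  26·m + 6·c = 39.
(Σt·t = 176, Σt = 26, Σ1 = 6, Σt·v = 299, Σv = 39.)
Determinant 176·6 − 26² = 380.
m = (299·6 − 26·39)/380 = 39/19; c = (176·39 − 26·299)/380 = -91/38.
At t = 5: v̂ = (39/19)·(5) + (-91/38)·(1) = 299/38.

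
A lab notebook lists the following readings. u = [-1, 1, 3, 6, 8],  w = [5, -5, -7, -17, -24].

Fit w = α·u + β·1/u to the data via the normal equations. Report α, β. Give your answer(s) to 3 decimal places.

α = -2.846, β = -1.828

Compute the Gram sums: Σu·u = 111, Σu·1/u = 5, Σ1/u·1/u = 1241/576.
And Σu·w = -325, Σ1/u·w = -109/6.
So MᵀM·[α, β]ᵀ = Mᵀw: [[111, 5]; [5, 1241/576]]·[α, β]ᵀ = [-325, -109/6]ᵀ.
det = 111·(1241/576) − 5² = 41117/192.
α = ((-325)·(1241/576) − 5·(-109/6))/(41117/192) = -351005/123351; β = (111·(-109/6) − 5·(-325))/(41117/192) = -75168/41117.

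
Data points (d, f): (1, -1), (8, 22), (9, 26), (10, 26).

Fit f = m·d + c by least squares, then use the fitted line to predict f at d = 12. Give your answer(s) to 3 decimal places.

Normal-equation sums: Σd·d = 246, Σd = 28, Σ1 = 4.
For Aᵀf: Σd·f = 669, Σf = 73.
So AᵀA·[m, c]ᵀ = Aᵀf: [[246, 28]; [28, 4]]·[m, c]ᵀ = [669, 73]ᵀ.
Eliminating c: 4·(row 1) − 28·(row 2) gives 200·m = 4·669 − 28·73 = 632, so m = 79/25.
Then c = (73 − 28·(79/25))/4 = -387/100.
At d = 12: f̂ = (79/25)·(12) + (-387/100)·(1) = 681/20.

f̂ = 34.050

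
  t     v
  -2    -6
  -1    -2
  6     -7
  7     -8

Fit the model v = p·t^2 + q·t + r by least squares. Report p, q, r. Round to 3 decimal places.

p = -0.313, q = 1.155, r = -1.606

Entries of XᵀX: Σt^2·t^2 = 3714, Σt^2·t = 550, Σt^2 = 90, Σt·t = 90, Σt = 10, Σ1 = 4.
For Xᵀv: Σt^2·v = -670, Σt·v = -84, Σv = -23.
Inverting the 3×3 Gram matrix, [p, q, r]ᵀ = [-5/16, 1201/1040, -167/104]ᵀ.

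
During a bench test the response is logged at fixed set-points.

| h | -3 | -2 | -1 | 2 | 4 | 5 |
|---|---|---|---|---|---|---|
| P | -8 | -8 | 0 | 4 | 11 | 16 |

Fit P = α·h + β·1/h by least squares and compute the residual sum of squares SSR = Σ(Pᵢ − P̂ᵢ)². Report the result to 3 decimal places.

SSR = 12.086

Compute the Gram sums: Σh·h = 59, Σh·1/h = 6, Σ1/h·1/h = 6169/3600.
For AᵀP: Σh·P = 172, Σ1/h·P = 877/60.
So AᵀA·[α, β]ᵀ = AᵀP: [[59, 6]; [6, 6169/3600]]·[α, β]ᵀ = [172, 877/60]ᵀ.
Δ = 59·(6169/3600) − 6² = 234371/3600.
α = (172·(6169/3600) − 6·(877/60))/(234371/3600) = 745348/234371; β = (59·(877/60) − 6·172)/(234371/3600) = -610620/234371.
Residuals: 157536/234371, -689582/234371, 134728/234371, -247902/234371, -250656/234371, 145320/234371; SSR = 2832664/234371.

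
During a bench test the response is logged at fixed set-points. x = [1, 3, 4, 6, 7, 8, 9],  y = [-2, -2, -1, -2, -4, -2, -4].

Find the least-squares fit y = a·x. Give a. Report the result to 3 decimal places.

MᵀM·[a]ᵀ = Mᵀy reads: 256·a = -104.
a = (-104)/256 = -0.40625.

a = -0.406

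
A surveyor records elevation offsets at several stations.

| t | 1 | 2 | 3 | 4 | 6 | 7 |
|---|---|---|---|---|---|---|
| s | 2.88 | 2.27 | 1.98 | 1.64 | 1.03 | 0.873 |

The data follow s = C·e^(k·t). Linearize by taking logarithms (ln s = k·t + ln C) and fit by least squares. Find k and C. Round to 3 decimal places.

k = -0.199, C = 3.512

Linearized form: ln s = k·t + ln C. From the 6 transformed points,
Sums: Σt = 23.0000, Σ(t)² = 115.0000, Σln s = 2.9491, Σt·ln s = 5.9520.
Normal system: [[115.0000, 23.0000]; [23.0000, 6]]·[k, ln C]ᵀ = [5.9520, 2.9491]ᵀ.
Slope k = (n·Σt·ln s − Σt·Σln s)/(n·Σ(t)² − (Σt)²) = (6·5.9520 − 23.0000·2.9491)/161.0000 = -0.19949; ln C = (Σln s − k·Σt)/n = 1.25621, so C = exp(1.25621) = 3.51209.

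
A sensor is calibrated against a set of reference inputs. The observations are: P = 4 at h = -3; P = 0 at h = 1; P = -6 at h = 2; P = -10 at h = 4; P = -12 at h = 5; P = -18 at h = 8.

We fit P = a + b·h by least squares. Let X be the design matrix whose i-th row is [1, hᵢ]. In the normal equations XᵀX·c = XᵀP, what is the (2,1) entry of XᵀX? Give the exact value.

Row 2 ↔ basis h, column 1 ↔ basis 1, so (XᵀX)_{2,1} = Σᵢ h = (-3)·(1) + (1)·(1) + (2)·(1) + (4)·(1) + (5)·(1) + (8)·(1) = 17.

17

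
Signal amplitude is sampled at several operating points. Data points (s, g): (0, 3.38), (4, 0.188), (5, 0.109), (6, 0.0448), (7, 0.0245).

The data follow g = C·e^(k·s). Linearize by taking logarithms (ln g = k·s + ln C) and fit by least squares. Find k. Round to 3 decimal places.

Linearized form: ln g = k·s + ln C. From the 5 transformed points,
Σs = 22.0000, Σ(s)² = 126.0000, Σln g = -9.4845, Σs·ln g = -62.3641.
Equations: 126.0000·k + 22.0000·ln C = -62.3641;  22.0000·k + 5·ln C = -9.4845.
Δ = 126.0000·5 − (22.0000)² = 146.0000; k = (-62.3641·5 − 22.0000·-9.4845)/146.0000 = -0.70659, ln C = (126.0000·-9.4845 − 22.0000·-62.3641)/146.0000 = 1.21211.

k = -0.707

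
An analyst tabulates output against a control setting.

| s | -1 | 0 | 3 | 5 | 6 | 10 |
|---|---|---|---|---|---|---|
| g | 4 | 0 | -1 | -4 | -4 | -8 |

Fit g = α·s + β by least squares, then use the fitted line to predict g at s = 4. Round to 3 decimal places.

XᵀX·[α, β]ᵀ = Xᵀg reads: 171·α + 23·β = -131;  23·α + 6·β = -13.
(Σs·s = 171, Σs = 23, Σ1 = 6, Σs·g = -131, Σg = -13.)
Eliminating β: 6·(row 1) − 23·(row 2) gives 497·α = 6·(-131) − 23·(-13) = -487, so α = -487/497.
Then β = ((-13) − 23·(-487/497))/6 = 790/497.
At s = 4: ĝ = (-487/497)·(4) + (790/497)·(1) = -1158/497.

ĝ = -2.330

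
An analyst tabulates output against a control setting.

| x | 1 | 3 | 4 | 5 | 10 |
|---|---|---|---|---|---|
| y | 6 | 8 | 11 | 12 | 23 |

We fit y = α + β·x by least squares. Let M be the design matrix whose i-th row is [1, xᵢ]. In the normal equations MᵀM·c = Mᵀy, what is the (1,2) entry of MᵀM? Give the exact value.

Row 1 ↔ basis 1, column 2 ↔ basis x, so (MᵀM)_{1,2} = Σᵢ x = (1)·(1) + (1)·(3) + (1)·(4) + (1)·(5) + (1)·(10) = 23.

23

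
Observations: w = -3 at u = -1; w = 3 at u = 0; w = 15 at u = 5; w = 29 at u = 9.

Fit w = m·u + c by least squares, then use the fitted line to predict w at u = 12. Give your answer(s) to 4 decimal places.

ŵ = 37.4865

With design matrix M, MᵀM = [[107, 13]; [13, 4]] and Mᵀw = [339, 44]ᵀ.
det = 107·4 − 13² = 259.
m = (339·4 − 13·44)/259 = 112/37; c = (107·44 − 13·339)/259 = 43/37.
At u = 12: ŵ = (112/37)·(12) + (43/37)·(1) = 1387/37.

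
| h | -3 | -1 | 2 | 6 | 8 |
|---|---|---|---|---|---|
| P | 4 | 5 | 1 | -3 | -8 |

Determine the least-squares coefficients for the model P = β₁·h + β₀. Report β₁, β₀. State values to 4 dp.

β₁ = -1.1103, β₀ = 2.4648

From the data, Σh·h = 114, Σh = 12, Σ1 = 5.
Right-hand side: Σh·P = -97, ΣP = -1.
XᵀX·[β₁, β₀]ᵀ = XᵀP becomes [[114, 12]; [12, 5]]·[β₁, β₀]ᵀ = [-97, -1]ᵀ.
Δ = 114·5 − 12² = 426.
β₁ = ((-97)·5 − 12·(-1))/426 = -473/426; β₀ = (114·(-1) − 12·(-97))/426 = 175/71.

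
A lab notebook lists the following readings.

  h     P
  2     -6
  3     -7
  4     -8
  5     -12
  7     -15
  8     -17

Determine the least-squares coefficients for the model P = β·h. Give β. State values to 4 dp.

β = -2.1916

AᵀA·[β]ᵀ = AᵀP reads: 167·β = -366.
(Σh·h = 167, Σh·P = -366.)
Hence β = -366 / 167 ≈ -2.19162.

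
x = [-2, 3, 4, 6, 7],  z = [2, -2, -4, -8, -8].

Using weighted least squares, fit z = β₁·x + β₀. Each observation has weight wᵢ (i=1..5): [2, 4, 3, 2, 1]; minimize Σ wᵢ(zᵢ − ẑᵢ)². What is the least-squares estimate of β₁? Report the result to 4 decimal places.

β₁ = -1.1826

Sums needed: Σwᵢ·x·x = 213, Σwᵢ·x = 39, Σwᵢ·1 = 12.
And Σwᵢ·x·z = -232, Σwᵢ·z = -40.
Eliminating β₀: 12·(row 1) − 39·(row 2) gives 1035·β₁ = 12·(-232) − 39·(-40) = -1224, so β₁ = -136/115.
Then β₀ = ((-40) − 39·(-136/115))/12 = 176/345.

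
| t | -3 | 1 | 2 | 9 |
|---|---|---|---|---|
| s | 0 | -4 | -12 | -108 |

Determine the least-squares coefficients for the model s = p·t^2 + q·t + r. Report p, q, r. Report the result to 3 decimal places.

The normal equations are: 6659·p + 711·q + 95·r = -8800;  711·p + 95·q + 9·r = -1000;  95·p + 9·q + 4·r = -124.
Solving the 3×3 system (Gaussian elimination) gives p = -761/787, q = -32873/10231, r = -8238/10231.

p = -0.967, q = -3.213, r = -0.805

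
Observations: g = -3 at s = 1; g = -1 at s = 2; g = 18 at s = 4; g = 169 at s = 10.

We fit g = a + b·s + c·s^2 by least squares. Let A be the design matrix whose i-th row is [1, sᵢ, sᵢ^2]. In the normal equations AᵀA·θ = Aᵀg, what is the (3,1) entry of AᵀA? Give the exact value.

121

Row 3 ↔ basis s^2, column 1 ↔ basis 1, so (AᵀA)_{3,1} = Σᵢ s^2 = (1)·(1) + (4)·(1) + (16)·(1) + (100)·(1) = 121.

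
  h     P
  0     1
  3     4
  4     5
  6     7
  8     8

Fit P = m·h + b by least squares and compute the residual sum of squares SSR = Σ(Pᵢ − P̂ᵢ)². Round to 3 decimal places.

Sums needed: Σh·h = 125, Σh = 21, Σ1 = 5.
And Σh·P = 138, ΣP = 25.
So XᵀX·[m, b]ᵀ = XᵀP: [[125, 21]; [21, 5]]·[m, b]ᵀ = [138, 25]ᵀ.
Eliminating b: 5·(row 1) − 21·(row 2) gives 184·m = 5·138 − 21·25 = 165, so m = 165/184.
Then b = (25 − 21·(165/184))/5 = 227/184.
Residuals: -43/184, 7/92, 33/184, 71/184, -75/184; SSR = 75/184.

SSR = 0.408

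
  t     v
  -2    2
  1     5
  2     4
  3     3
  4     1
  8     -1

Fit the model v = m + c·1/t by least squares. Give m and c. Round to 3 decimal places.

Compute the Gram sums: Σ1 = 6, Σ1/t = 41/24, Σ1/t·1/t = 973/576.
Moment sums: Σv = 14, Σ1/t·v = 57/8.
Determinant 6·(973/576) − (41/24)² = 4157/576.
m = (14·(973/576) − (41/24)·(57/8))/(4157/576) = 6611/4157; c = (6·(57/8) − (41/24)·14)/(4157/576) = 10848/4157.

m = 1.590, c = 2.610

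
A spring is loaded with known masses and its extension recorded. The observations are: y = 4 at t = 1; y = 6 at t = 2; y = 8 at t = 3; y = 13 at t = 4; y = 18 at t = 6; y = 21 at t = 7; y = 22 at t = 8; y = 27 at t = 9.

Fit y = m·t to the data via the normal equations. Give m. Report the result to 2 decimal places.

With design matrix M, MᵀM = [[260]] and Mᵀy = [766]ᵀ.
m = 766/260 = 2.94615.

m = 2.95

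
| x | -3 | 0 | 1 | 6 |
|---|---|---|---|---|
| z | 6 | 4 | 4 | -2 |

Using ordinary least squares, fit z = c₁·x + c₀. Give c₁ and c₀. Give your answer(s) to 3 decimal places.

Compute the Gram sums: Σx·x = 46, Σx = 4, Σ1 = 4.
And Σx·z = -26, Σz = 12.
So AᵀA·[c₁, c₀]ᵀ = Aᵀz: [[46, 4]; [4, 4]]·[c₁, c₀]ᵀ = [-26, 12]ᵀ.
Eliminating c₀: 4·(row 1) − 4·(row 2) gives 168·c₁ = 4·(-26) − 4·12 = -152, so c₁ = -19/21.
Then c₀ = (12 − 4·(-19/21))/4 = 82/21.

c₁ = -0.905, c₀ = 3.905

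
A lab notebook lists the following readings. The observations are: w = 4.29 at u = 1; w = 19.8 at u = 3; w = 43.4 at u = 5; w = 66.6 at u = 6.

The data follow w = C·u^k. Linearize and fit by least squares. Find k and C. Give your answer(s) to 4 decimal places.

Linearized form: ln w = k·ln u + ln C. From the 4 transformed points,
AᵀA = [[7.0076, 4.4998]; [4.4998, 4]], rhs = [16.8715, 12.4111]ᵀ  (here Σln u = 4.4998, Σ(ln u)² = 7.0076, Σln w = 12.4111, Σln u·ln w = 16.8715).
Solving (det = 7.7823): k = 1.49548, ln C = 1.42044, so C = exp(1.42044) = 4.13893.

k = 1.4955, C = 4.1389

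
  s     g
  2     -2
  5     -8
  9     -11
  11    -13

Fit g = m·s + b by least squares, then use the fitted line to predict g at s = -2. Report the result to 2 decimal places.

Entries of XᵀX: Σs·s = 231, Σs = 27, Σ1 = 4.
Right-hand side: Σs·g = -286, Σg = -34.
Determinant 231·4 − 27² = 195.
m = ((-286)·4 − 27·(-34))/195 = -226/195; b = (231·(-34) − 27·(-286))/195 = -44/65.
At s = -2: ĝ = (-226/195)·(-2) + (-44/65)·(1) = 64/39.

ĝ = 1.64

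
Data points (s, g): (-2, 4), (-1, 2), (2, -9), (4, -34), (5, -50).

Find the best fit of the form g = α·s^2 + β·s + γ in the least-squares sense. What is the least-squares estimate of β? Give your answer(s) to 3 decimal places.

From the data, Σs^2·s^2 = 914, Σs^2·s = 188, Σs^2 = 50, Σs·s = 50, Σs = 8, Σ1 = 5.
For Mᵀg: Σs^2·g = -1812, Σs·g = -414, Σg = -87.
Solving the 3×3 system (Gaussian elimination) gives α = -745/519, β = -557/173, γ = 1093/519.

β = -3.220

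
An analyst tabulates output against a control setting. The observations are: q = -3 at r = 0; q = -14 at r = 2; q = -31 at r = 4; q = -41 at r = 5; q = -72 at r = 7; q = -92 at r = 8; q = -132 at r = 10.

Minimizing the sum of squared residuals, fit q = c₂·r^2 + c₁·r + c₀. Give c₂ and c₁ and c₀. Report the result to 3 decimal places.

c₂ = -1.014, c₁ = -2.766, c₀ = -3.393

The normal equations are: 17394·c₂ + 2052·c₁ + 258·c₀ = -24193;  2052·c₂ + 258·c₁ + 36·c₀ = -2917;  258·c₂ + 36·c₁ + 7·c₀ = -385.
Inverting the 3×3 Gram matrix, [c₂, c₁, c₀]ᵀ = [-57553/56742, -156925/56742, -4584/1351]ᵀ.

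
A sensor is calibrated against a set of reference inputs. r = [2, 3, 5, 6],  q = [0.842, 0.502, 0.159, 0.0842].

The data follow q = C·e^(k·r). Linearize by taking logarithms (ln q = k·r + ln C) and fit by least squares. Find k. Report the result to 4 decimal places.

k = -0.5755

Taking logs, ln q = k·r + ln C, so regress ln q on r.
AᵀA = [[74.0000, 16.0000]; [16.0000, 4]], rhs = [-26.4530, -5.1745]ᵀ  (here Σr = 16.0000, Σ(r)² = 74.0000, Σln q = -5.1745, Σr·ln q = -26.4530).
Slope k = (n·Σr·ln q − Σr·Σln q)/(n·Σ(r)² − (Σr)²) = (4·-26.4530 − 16.0000·-5.1745)/40.0000 = -0.57549; ln C = (Σln q − k·Σr)/n = 1.00831.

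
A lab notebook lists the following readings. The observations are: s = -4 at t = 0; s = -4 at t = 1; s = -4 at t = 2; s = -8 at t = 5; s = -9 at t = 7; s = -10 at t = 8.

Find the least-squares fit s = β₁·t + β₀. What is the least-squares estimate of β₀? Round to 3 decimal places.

The normal system AᵀA·[β₁, β₀]ᵀ = Aᵀs is [[143, 23]; [23, 6]]·[β₁, β₀]ᵀ = [-195, -39]ᵀ.
det = 143·6 − 23² = 329.
β₁ = ((-195)·6 − 23·(-39))/329 = -39/47; β₀ = (143·(-39) − 23·(-195))/329 = -156/47.

β₀ = -3.319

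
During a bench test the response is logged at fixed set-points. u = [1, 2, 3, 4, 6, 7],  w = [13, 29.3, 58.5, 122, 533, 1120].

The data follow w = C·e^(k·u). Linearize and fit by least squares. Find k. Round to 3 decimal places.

Linearized form: ln w = k·u + ln C. From the 6 transformed points,
XᵀX = [[115.0000, 23.0000]; [23.0000, 6]], rhs = [127.5620, 28.1152]ᵀ  (here Σu = 23.0000, Σ(u)² = 115.0000, Σln w = 28.1152, Σu·ln w = 127.5620).
Δ = 115.0000·6 − (23.0000)² = 161.0000; k = (127.5620·6 − 23.0000·28.1152)/161.0000 = 0.73741, ln C = (115.0000·28.1152 − 23.0000·127.5620)/161.0000 = 1.85914.

k = 0.737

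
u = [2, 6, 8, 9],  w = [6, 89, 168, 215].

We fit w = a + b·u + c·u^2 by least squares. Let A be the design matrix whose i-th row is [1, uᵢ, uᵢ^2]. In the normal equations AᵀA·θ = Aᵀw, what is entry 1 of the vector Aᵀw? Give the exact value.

Entry 1 ↔ basis 1, so (Aᵀw)_{1} = Σᵢ wᵢ = (1)·(6) + (1)·(89) + (1)·(168) + (1)·(215) = 478.

478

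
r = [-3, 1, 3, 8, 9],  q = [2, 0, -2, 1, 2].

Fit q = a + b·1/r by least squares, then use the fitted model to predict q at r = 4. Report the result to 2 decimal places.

Setting ∂/∂a … = 0 gives: 5·a + (89/72)·b = 3;  (89/72)·a + (6481/5184)·b = -71/72.
(Σ1 = 5, Σ1/r = 89/72, Σ1/r·1/r = 6481/5184, Σq = 3, Σ1/r·q = -71/72.)
Δ = 5·(6481/5184) − (89/72)² = 6121/1296.
a = (3·(6481/5184) − (89/72)·(-71/72))/(6121/1296) = 12881/12242; b = (5·(-71/72) − (89/72)·3)/(6121/1296) = -11196/6121.
At r = 4: q̂ = (12881/12242)·(1) + (-11196/6121)·(1/4) = 7283/12242.

q̂ = 0.59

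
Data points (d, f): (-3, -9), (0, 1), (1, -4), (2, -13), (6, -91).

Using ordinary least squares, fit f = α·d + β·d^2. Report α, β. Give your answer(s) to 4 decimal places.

α = -2.9359, β = -2.0313

Sums needed: Σd·d = 50, Σd·d^2 = 198, Σd^2·d^2 = 1394.
Right-hand side: Σd·f = -549, Σd^2·f = -3413.
Determinant 50·1394 − 198² = 30496.
α = ((-549)·1394 − 198·(-3413))/30496 = -22383/7624; β = (50·(-3413) − 198·(-549))/30496 = -15487/7624.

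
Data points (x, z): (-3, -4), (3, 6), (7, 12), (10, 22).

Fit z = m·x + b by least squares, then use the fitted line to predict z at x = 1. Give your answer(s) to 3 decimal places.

ẑ = 2.792

With design matrix M, MᵀM = [[167, 17]; [17, 4]] and Mᵀz = [334, 36]ᵀ.
Δ = 167·4 − 17² = 379.
m = (334·4 − 17·36)/379 = 724/379; b = (167·36 − 17·334)/379 = 334/379.
At x = 1: ẑ = (724/379)·(1) + (334/379)·(1) = 1058/379.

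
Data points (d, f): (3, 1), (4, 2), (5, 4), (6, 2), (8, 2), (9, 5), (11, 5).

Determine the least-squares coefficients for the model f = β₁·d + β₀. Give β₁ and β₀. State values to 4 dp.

β₁ = 0.4224, β₀ = 0.2241

Forming XᵀX = [[352, 46]; [46, 7]] and Xᵀf = [159, 21]ᵀ gives XᵀX·[β₁, β₀]ᵀ = Xᵀf.
Δ = 352·7 − 46² = 348.
β₁ = (159·7 − 46·21)/348 = 49/116; β₀ = (352·21 − 46·159)/348 = 13/58.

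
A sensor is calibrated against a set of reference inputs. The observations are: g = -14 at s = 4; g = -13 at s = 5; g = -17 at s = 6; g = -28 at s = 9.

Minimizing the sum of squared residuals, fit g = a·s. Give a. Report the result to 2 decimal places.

With design matrix M, MᵀM = [[158]] and Mᵀg = [-475]ᵀ.
Hence a = -475 / 158 ≈ -3.00633.

a = -3.01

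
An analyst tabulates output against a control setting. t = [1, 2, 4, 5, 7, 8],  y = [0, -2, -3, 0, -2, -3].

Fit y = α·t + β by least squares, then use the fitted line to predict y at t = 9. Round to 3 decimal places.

Normal-equation sums: Σt·t = 159, Σt = 27, Σ1 = 6.
For Aᵀy: Σt·y = -54, Σy = -10.
AᵀA·[α, β]ᵀ = Aᵀy becomes [[159, 27]; [27, 6]]·[α, β]ᵀ = [-54, -10]ᵀ.
Determinant 159·6 − 27² = 225.
α = ((-54)·6 − 27·(-10))/225 = -6/25; β = (159·(-10) − 27·(-54))/225 = -44/75.
At t = 9: ŷ = (-6/25)·(9) + (-44/75)·(1) = -206/75.

ŷ = -2.747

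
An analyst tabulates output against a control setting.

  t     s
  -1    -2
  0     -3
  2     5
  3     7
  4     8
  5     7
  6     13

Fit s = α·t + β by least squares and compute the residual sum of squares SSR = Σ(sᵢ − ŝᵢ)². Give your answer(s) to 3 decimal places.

SSR = 19.279

The normal system XᵀX·[α, β]ᵀ = Xᵀs is [[91, 19]; [19, 7]]·[α, β]ᵀ = [178, 35]ᵀ.
Determinant 91·7 − 19² = 276.
α = (178·7 − 19·35)/276 = 581/276; β = (91·35 − 19·178)/276 = -197/276.
Residuals: 113/138, -631/276, 415/276, 193/138, 27/92, -194/69, 13/12; SSR = 5321/276.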